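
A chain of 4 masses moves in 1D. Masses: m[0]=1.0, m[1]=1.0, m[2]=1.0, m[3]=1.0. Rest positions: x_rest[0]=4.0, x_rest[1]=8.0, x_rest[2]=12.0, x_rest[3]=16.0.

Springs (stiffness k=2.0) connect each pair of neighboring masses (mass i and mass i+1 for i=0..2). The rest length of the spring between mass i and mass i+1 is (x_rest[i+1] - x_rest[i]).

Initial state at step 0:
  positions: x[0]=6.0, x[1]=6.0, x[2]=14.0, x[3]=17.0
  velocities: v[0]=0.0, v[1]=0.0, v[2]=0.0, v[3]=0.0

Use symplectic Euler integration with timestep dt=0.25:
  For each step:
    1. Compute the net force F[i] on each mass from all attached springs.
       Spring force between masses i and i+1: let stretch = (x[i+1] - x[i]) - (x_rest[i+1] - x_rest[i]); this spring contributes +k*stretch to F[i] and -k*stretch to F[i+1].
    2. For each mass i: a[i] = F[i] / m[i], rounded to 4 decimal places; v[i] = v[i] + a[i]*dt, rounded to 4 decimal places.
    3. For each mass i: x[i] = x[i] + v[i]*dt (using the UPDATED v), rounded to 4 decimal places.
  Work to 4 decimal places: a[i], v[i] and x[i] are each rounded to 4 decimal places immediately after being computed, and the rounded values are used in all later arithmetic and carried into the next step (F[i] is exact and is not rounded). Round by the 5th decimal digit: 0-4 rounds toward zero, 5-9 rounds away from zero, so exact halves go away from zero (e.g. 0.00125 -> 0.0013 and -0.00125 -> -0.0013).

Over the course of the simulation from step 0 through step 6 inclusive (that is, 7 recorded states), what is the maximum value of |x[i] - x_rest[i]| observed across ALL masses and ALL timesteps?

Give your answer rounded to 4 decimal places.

Answer: 3.1963

Derivation:
Step 0: x=[6.0000 6.0000 14.0000 17.0000] v=[0.0000 0.0000 0.0000 0.0000]
Step 1: x=[5.5000 7.0000 13.3750 17.1250] v=[-2.0000 4.0000 -2.5000 0.5000]
Step 2: x=[4.6875 8.6094 12.4219 17.2813] v=[-3.2500 6.4375 -3.8125 0.6250]
Step 3: x=[3.8652 10.2051 11.5996 17.3301] v=[-3.2891 6.3828 -3.2891 0.1953]
Step 4: x=[3.3354 11.1826 11.3193 17.1626] v=[-2.1192 3.9101 -1.1211 -0.6700]
Step 5: x=[3.2865 11.1963 11.7524 16.7647] v=[-0.1956 0.0549 1.7322 -1.5917]
Step 6: x=[3.7263 10.2908 12.7425 16.2402] v=[1.7593 -3.6220 3.9603 -2.0979]
Max displacement = 3.1963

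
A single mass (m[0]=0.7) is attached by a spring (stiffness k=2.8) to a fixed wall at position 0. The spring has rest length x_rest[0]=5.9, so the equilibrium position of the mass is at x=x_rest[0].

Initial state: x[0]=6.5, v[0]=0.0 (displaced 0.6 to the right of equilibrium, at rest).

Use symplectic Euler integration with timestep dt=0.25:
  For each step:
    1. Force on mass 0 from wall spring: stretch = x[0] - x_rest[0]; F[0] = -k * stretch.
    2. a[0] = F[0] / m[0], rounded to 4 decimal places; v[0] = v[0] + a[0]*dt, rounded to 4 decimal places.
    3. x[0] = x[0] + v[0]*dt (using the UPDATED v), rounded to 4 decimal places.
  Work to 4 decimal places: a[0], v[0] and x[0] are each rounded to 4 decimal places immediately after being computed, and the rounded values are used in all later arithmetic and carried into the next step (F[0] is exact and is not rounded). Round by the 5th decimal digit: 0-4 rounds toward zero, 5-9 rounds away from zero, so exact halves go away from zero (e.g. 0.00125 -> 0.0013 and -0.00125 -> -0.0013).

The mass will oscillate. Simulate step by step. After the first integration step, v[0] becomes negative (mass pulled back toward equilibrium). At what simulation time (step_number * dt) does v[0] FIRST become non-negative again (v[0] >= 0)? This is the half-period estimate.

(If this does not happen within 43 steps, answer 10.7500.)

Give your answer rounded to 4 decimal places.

Step 0: x=[6.5000] v=[0.0000]
Step 1: x=[6.3500] v=[-0.6000]
Step 2: x=[6.0875] v=[-1.0500]
Step 3: x=[5.7781] v=[-1.2375]
Step 4: x=[5.4992] v=[-1.1156]
Step 5: x=[5.3205] v=[-0.7148]
Step 6: x=[5.2867] v=[-0.1353]
Step 7: x=[5.4062] v=[0.4780]
First v>=0 after going negative at step 7, time=1.7500

Answer: 1.7500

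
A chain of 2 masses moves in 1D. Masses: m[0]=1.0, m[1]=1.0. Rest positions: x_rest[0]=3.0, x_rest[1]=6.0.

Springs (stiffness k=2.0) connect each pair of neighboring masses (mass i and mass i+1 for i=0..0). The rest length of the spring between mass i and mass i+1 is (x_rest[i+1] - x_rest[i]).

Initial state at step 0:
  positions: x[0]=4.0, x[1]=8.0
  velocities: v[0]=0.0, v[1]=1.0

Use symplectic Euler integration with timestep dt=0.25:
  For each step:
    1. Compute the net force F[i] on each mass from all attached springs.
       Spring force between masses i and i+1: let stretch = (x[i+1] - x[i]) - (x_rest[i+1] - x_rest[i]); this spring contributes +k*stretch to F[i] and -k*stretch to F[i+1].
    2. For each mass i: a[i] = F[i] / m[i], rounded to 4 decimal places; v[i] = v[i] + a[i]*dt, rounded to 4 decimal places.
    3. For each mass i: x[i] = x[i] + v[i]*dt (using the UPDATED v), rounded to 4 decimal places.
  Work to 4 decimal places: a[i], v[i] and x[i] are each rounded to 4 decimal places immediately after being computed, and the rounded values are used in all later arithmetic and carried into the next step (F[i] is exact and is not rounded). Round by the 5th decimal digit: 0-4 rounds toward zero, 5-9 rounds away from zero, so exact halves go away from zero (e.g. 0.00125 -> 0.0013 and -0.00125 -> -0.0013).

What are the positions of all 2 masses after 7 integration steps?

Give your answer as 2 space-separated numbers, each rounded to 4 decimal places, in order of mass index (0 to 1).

Answer: 5.8863 7.8640

Derivation:
Step 0: x=[4.0000 8.0000] v=[0.0000 1.0000]
Step 1: x=[4.1250 8.1250] v=[0.5000 0.5000]
Step 2: x=[4.3750 8.1250] v=[1.0000 0.0000]
Step 3: x=[4.7188 8.0313] v=[1.3750 -0.3750]
Step 4: x=[5.1016 7.8985] v=[1.5313 -0.5313]
Step 5: x=[5.4591 7.7911] v=[1.4298 -0.4298]
Step 6: x=[5.7331 7.7672] v=[1.0958 -0.0958]
Step 7: x=[5.8863 7.8640] v=[0.6129 0.3872]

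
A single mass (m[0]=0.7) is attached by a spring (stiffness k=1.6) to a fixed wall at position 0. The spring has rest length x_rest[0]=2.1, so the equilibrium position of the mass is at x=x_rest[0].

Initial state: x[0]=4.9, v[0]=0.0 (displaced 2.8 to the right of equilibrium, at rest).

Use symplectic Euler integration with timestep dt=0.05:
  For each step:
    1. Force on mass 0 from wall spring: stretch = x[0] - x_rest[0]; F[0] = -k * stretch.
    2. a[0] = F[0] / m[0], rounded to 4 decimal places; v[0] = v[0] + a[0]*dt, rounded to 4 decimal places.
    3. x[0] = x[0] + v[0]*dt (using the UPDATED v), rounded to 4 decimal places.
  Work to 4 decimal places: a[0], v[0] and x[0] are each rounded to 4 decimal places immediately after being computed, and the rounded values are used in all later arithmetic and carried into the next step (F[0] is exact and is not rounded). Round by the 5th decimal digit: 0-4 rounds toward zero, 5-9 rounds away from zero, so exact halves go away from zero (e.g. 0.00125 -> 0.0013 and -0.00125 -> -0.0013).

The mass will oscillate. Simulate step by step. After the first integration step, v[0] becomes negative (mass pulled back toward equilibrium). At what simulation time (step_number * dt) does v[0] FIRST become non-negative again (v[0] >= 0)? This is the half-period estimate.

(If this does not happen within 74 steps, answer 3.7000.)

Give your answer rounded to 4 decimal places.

Step 0: x=[4.9000] v=[0.0000]
Step 1: x=[4.8840] v=[-0.3200]
Step 2: x=[4.8521] v=[-0.6382]
Step 3: x=[4.8045] v=[-0.9527]
Step 4: x=[4.7414] v=[-1.2618]
Step 5: x=[4.6632] v=[-1.5637]
Step 6: x=[4.5704] v=[-1.8566]
Step 7: x=[4.4635] v=[-2.1389]
Step 8: x=[4.3431] v=[-2.4090]
Step 9: x=[4.2098] v=[-2.6654]
Step 10: x=[4.0645] v=[-2.9065]
Step 11: x=[3.9080] v=[-3.1310]
Step 12: x=[3.7411] v=[-3.3376]
Step 13: x=[3.5648] v=[-3.5252]
Step 14: x=[3.3802] v=[-3.6926]
Step 15: x=[3.1883] v=[-3.8389]
Step 16: x=[2.9901] v=[-3.9633]
Step 17: x=[2.7869] v=[-4.0650]
Step 18: x=[2.5797] v=[-4.1435]
Step 19: x=[2.3698] v=[-4.1983]
Step 20: x=[2.1583] v=[-4.2291]
Step 21: x=[1.9465] v=[-4.2358]
Step 22: x=[1.7356] v=[-4.2183]
Step 23: x=[1.5268] v=[-4.1767]
Step 24: x=[1.3212] v=[-4.1112]
Step 25: x=[1.1201] v=[-4.0222]
Step 26: x=[0.9246] v=[-3.9102]
Step 27: x=[0.7358] v=[-3.7759]
Step 28: x=[0.5548] v=[-3.6200]
Step 29: x=[0.3826] v=[-3.4434]
Step 30: x=[0.2202] v=[-3.2471]
Step 31: x=[0.0686] v=[-3.0323]
Step 32: x=[-0.0714] v=[-2.8001]
Step 33: x=[-0.1990] v=[-2.5519]
Step 34: x=[-0.3135] v=[-2.2892]
Step 35: x=[-0.4142] v=[-2.0134]
Step 36: x=[-0.5005] v=[-1.7261]
Step 37: x=[-0.5719] v=[-1.4289]
Step 38: x=[-0.6281] v=[-1.1235]
Step 39: x=[-0.6687] v=[-0.8117]
Step 40: x=[-0.6935] v=[-0.4953]
Step 41: x=[-0.7023] v=[-0.1760]
Step 42: x=[-0.6951] v=[0.1443]
First v>=0 after going negative at step 42, time=2.1000

Answer: 2.1000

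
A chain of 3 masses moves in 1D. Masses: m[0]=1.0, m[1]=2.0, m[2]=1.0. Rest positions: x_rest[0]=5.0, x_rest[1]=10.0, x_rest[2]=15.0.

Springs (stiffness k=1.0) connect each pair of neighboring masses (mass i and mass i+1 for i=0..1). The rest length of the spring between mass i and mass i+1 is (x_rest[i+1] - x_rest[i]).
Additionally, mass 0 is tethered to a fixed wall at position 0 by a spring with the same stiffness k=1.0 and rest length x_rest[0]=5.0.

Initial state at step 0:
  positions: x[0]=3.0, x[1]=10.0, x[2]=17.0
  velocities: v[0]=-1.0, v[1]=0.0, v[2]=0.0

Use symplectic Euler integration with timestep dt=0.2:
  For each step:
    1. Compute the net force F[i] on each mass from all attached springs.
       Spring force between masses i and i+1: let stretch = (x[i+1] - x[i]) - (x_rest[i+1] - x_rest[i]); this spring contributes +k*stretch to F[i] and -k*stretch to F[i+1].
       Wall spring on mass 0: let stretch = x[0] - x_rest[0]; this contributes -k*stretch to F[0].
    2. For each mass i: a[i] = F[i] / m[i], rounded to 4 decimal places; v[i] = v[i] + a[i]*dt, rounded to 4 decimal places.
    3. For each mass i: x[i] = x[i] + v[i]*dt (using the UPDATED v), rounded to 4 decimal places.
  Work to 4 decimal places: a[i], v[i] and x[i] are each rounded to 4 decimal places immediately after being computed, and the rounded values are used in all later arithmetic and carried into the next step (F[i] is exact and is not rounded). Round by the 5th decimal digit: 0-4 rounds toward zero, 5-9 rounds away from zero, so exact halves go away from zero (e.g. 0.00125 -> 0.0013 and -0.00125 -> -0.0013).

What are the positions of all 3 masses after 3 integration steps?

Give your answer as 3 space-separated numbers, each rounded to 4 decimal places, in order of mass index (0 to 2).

Answer: 3.3596 9.9922 16.5358

Derivation:
Step 0: x=[3.0000 10.0000 17.0000] v=[-1.0000 0.0000 0.0000]
Step 1: x=[2.9600 10.0000 16.9200] v=[-0.2000 0.0000 -0.4000]
Step 2: x=[3.0832 9.9976 16.7632] v=[0.6160 -0.0120 -0.7840]
Step 3: x=[3.3596 9.9922 16.5358] v=[1.3822 -0.0269 -1.1371]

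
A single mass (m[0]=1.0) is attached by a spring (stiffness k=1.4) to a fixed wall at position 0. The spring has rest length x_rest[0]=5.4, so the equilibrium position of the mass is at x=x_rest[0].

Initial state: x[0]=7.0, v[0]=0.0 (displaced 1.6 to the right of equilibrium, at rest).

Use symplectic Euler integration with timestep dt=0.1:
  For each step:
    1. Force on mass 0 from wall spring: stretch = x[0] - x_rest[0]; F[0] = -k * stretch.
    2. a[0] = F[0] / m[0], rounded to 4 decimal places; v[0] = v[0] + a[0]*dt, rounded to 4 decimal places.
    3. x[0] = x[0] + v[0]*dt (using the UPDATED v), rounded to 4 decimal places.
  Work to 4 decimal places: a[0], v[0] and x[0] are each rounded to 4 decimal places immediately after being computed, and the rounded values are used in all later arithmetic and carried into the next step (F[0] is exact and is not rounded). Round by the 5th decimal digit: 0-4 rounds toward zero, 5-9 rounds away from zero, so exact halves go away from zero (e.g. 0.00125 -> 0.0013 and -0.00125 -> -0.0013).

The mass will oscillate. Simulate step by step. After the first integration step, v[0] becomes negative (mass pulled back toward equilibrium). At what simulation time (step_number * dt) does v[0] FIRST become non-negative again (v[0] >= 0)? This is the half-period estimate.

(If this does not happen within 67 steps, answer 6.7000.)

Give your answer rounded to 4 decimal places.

Answer: 2.7000

Derivation:
Step 0: x=[7.0000] v=[0.0000]
Step 1: x=[6.9776] v=[-0.2240]
Step 2: x=[6.9331] v=[-0.4449]
Step 3: x=[6.8672] v=[-0.6595]
Step 4: x=[6.7807] v=[-0.8649]
Step 5: x=[6.6749] v=[-1.0582]
Step 6: x=[6.5512] v=[-1.2367]
Step 7: x=[6.4114] v=[-1.3979]
Step 8: x=[6.2575] v=[-1.5395]
Step 9: x=[6.0915] v=[-1.6596]
Step 10: x=[5.9159] v=[-1.7564]
Step 11: x=[5.7330] v=[-1.8286]
Step 12: x=[5.5455] v=[-1.8752]
Step 13: x=[5.3559] v=[-1.8956]
Step 14: x=[5.1670] v=[-1.8894]
Step 15: x=[4.9813] v=[-1.8568]
Step 16: x=[4.8015] v=[-1.7982]
Step 17: x=[4.6301] v=[-1.7144]
Step 18: x=[4.4694] v=[-1.6066]
Step 19: x=[4.3218] v=[-1.4763]
Step 20: x=[4.1893] v=[-1.3254]
Step 21: x=[4.0737] v=[-1.1559]
Step 22: x=[3.9767] v=[-0.9702]
Step 23: x=[3.8996] v=[-0.7709]
Step 24: x=[3.8435] v=[-0.5608]
Step 25: x=[3.8092] v=[-0.3429]
Step 26: x=[3.7972] v=[-0.1202]
Step 27: x=[3.8076] v=[0.1042]
First v>=0 after going negative at step 27, time=2.7000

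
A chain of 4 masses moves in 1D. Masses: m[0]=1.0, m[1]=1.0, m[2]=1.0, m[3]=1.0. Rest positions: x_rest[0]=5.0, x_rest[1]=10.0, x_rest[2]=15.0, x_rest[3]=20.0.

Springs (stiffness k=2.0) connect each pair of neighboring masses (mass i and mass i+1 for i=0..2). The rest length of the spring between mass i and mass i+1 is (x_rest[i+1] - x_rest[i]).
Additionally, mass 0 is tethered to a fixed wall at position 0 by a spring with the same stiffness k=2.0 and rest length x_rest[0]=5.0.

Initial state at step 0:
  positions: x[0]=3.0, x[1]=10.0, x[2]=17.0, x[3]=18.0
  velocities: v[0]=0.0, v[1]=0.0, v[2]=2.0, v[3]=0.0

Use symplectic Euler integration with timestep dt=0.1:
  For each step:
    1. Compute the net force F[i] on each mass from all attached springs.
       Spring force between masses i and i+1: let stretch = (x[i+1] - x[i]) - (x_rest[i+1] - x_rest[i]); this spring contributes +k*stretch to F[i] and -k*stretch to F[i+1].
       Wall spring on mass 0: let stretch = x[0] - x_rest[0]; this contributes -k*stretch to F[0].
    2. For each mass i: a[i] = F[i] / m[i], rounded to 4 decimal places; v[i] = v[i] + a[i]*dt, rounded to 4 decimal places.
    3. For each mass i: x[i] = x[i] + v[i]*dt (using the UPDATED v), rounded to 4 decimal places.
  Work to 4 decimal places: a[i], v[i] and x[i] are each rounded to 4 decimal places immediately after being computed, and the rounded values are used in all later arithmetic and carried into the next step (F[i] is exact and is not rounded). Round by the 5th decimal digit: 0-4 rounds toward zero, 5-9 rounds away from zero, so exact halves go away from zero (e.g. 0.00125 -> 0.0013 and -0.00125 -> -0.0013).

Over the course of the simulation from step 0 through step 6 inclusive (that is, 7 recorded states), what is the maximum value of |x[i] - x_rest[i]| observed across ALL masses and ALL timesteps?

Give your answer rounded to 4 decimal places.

Step 0: x=[3.0000 10.0000 17.0000 18.0000] v=[0.0000 0.0000 2.0000 0.0000]
Step 1: x=[3.0800 10.0000 17.0800 18.0800] v=[0.8000 0.0000 0.8000 0.8000]
Step 2: x=[3.2368 10.0032 17.0384 18.2400] v=[1.5680 0.0320 -0.4160 1.6000]
Step 3: x=[3.4642 10.0118 16.8801 18.4760] v=[2.2739 0.0858 -1.5827 2.3597]
Step 4: x=[3.7533 10.0268 16.6164 18.7801] v=[2.8906 0.1499 -2.6372 3.0405]
Step 5: x=[4.0928 10.0481 16.2642 19.1409] v=[3.3946 0.2131 -3.5224 3.6078]
Step 6: x=[4.4695 10.0746 15.8452 19.5442] v=[3.7671 0.2653 -4.1903 4.0325]
Max displacement = 2.0800

Answer: 2.0800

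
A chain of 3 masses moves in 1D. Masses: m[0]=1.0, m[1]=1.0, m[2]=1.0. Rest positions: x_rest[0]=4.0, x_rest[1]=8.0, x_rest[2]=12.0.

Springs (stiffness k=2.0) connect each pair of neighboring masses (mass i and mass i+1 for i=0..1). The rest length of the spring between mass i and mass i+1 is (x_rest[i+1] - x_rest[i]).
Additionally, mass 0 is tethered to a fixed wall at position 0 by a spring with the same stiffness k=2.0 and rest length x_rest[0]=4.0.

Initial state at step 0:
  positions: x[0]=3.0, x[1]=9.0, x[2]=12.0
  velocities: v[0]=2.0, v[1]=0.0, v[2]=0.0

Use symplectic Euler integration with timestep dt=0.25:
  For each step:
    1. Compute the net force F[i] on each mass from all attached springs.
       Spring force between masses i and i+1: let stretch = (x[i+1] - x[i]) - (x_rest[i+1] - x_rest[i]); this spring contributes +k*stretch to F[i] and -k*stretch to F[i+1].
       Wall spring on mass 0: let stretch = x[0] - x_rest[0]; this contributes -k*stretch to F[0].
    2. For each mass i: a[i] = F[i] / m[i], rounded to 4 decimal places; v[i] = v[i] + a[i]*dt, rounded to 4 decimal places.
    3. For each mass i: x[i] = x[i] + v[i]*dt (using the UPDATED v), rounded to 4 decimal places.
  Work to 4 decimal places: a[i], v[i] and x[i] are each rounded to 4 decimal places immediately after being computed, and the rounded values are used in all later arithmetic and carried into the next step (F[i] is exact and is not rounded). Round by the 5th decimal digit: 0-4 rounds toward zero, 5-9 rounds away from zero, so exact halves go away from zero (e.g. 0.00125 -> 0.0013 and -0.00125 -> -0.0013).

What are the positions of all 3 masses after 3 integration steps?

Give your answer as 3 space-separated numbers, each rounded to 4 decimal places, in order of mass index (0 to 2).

Answer: 5.6407 7.6856 12.4727

Derivation:
Step 0: x=[3.0000 9.0000 12.0000] v=[2.0000 0.0000 0.0000]
Step 1: x=[3.8750 8.6250 12.1250] v=[3.5000 -1.5000 0.5000]
Step 2: x=[4.8594 8.0938 12.3125] v=[3.9375 -2.1250 0.7500]
Step 3: x=[5.6407 7.6856 12.4727] v=[3.1250 -1.6329 0.6407]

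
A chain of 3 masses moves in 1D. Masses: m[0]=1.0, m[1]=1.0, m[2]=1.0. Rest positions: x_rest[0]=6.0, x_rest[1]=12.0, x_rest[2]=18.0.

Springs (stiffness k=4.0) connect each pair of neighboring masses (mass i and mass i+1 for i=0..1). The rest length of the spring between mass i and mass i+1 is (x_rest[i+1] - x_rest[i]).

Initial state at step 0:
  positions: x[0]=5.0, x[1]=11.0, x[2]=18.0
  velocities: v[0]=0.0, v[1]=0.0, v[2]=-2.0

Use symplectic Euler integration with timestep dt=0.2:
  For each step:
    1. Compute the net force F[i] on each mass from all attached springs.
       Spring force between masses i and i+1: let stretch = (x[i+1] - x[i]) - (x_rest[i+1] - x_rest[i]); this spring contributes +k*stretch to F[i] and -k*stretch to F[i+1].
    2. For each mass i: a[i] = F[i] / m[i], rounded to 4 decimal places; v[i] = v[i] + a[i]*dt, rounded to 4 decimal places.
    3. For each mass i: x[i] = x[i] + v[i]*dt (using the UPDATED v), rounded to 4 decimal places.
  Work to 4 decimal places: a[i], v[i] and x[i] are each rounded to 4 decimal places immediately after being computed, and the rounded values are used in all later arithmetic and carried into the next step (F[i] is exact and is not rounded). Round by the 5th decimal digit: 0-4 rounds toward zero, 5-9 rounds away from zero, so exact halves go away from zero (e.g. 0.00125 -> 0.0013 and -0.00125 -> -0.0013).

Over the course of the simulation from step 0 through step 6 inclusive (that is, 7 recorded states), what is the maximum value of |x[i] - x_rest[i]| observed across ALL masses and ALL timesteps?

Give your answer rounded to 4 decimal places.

Answer: 2.1914

Derivation:
Step 0: x=[5.0000 11.0000 18.0000] v=[0.0000 0.0000 -2.0000]
Step 1: x=[5.0000 11.1600 17.4400] v=[0.0000 0.8000 -2.8000]
Step 2: x=[5.0256 11.3392 16.8352] v=[0.1280 0.8960 -3.0240]
Step 3: x=[5.1014 11.3876 16.3110] v=[0.3789 0.2419 -2.6208]
Step 4: x=[5.2230 11.2179 15.9591] v=[0.6079 -0.8483 -1.7595]
Step 5: x=[5.3438 10.8476 15.8086] v=[0.6038 -1.8513 -0.7525]
Step 6: x=[5.3852 10.3905 15.8243] v=[0.2068 -2.2855 0.0787]
Max displacement = 2.1914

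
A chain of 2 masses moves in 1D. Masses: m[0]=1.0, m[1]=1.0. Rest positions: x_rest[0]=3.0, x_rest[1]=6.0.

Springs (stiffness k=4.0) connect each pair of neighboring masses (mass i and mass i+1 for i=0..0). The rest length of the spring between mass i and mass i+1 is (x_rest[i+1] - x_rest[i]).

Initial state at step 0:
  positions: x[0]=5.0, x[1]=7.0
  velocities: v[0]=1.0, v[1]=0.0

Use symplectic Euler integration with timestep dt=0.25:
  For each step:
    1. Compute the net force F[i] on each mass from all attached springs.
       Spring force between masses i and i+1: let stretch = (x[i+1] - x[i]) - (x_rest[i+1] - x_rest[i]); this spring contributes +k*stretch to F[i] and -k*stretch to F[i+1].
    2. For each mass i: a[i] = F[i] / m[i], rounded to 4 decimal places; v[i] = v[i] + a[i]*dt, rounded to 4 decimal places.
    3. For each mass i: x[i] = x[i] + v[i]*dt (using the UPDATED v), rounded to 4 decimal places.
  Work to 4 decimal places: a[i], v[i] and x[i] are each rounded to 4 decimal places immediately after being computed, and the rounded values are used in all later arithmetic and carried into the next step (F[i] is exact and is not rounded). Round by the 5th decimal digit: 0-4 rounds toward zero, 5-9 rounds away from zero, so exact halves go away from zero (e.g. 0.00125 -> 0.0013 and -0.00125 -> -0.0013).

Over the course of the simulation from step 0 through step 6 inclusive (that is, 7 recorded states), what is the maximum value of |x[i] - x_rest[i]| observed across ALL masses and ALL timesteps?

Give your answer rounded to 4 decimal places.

Answer: 2.5704

Derivation:
Step 0: x=[5.0000 7.0000] v=[1.0000 0.0000]
Step 1: x=[5.0000 7.2500] v=[0.0000 1.0000]
Step 2: x=[4.8125 7.6875] v=[-0.7500 1.7500]
Step 3: x=[4.5938 8.1563] v=[-0.8750 1.8750]
Step 4: x=[4.5157 8.4844] v=[-0.3125 1.3125]
Step 5: x=[4.6798 8.5704] v=[0.6562 0.3438]
Step 6: x=[5.0665 8.4337] v=[1.5468 -0.5468]
Max displacement = 2.5704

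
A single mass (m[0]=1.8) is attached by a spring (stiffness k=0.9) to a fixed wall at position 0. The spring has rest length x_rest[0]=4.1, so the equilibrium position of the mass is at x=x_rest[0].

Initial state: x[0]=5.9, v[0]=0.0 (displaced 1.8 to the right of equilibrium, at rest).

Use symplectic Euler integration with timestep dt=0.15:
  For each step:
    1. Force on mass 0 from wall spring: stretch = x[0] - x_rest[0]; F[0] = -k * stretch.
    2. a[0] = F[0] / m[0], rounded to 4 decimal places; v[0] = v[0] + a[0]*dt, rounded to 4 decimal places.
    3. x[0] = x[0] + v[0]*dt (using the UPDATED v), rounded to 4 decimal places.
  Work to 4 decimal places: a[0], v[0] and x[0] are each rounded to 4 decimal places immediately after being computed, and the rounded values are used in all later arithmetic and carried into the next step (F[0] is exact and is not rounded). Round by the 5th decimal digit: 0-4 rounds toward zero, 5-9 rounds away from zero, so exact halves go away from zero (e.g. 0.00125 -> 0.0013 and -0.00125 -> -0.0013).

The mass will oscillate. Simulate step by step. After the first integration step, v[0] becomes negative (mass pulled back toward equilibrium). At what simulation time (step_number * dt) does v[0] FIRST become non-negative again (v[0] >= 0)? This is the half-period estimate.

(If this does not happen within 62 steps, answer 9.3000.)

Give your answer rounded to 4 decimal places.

Step 0: x=[5.9000] v=[0.0000]
Step 1: x=[5.8798] v=[-0.1350]
Step 2: x=[5.8395] v=[-0.2685]
Step 3: x=[5.7797] v=[-0.3990]
Step 4: x=[5.7010] v=[-0.5250]
Step 5: x=[5.6042] v=[-0.6451]
Step 6: x=[5.4905] v=[-0.7579]
Step 7: x=[5.3612] v=[-0.8622]
Step 8: x=[5.2177] v=[-0.9568]
Step 9: x=[5.0616] v=[-1.0406]
Step 10: x=[4.8947] v=[-1.1127]
Step 11: x=[4.7189] v=[-1.1723]
Step 12: x=[4.5361] v=[-1.2187]
Step 13: x=[4.3484] v=[-1.2514]
Step 14: x=[4.1579] v=[-1.2700]
Step 15: x=[3.9667] v=[-1.2744]
Step 16: x=[3.7770] v=[-1.2644]
Step 17: x=[3.5910] v=[-1.2402]
Step 18: x=[3.4107] v=[-1.2020]
Step 19: x=[3.2382] v=[-1.1503]
Step 20: x=[3.0753] v=[-1.0857]
Step 21: x=[2.9240] v=[-1.0088]
Step 22: x=[2.7859] v=[-0.9206]
Step 23: x=[2.6626] v=[-0.8220]
Step 24: x=[2.5555] v=[-0.7142]
Step 25: x=[2.4657] v=[-0.5984]
Step 26: x=[2.3943] v=[-0.4758]
Step 27: x=[2.3421] v=[-0.3479]
Step 28: x=[2.3097] v=[-0.2161]
Step 29: x=[2.2974] v=[-0.0818]
Step 30: x=[2.3054] v=[0.0534]
First v>=0 after going negative at step 30, time=4.5000

Answer: 4.5000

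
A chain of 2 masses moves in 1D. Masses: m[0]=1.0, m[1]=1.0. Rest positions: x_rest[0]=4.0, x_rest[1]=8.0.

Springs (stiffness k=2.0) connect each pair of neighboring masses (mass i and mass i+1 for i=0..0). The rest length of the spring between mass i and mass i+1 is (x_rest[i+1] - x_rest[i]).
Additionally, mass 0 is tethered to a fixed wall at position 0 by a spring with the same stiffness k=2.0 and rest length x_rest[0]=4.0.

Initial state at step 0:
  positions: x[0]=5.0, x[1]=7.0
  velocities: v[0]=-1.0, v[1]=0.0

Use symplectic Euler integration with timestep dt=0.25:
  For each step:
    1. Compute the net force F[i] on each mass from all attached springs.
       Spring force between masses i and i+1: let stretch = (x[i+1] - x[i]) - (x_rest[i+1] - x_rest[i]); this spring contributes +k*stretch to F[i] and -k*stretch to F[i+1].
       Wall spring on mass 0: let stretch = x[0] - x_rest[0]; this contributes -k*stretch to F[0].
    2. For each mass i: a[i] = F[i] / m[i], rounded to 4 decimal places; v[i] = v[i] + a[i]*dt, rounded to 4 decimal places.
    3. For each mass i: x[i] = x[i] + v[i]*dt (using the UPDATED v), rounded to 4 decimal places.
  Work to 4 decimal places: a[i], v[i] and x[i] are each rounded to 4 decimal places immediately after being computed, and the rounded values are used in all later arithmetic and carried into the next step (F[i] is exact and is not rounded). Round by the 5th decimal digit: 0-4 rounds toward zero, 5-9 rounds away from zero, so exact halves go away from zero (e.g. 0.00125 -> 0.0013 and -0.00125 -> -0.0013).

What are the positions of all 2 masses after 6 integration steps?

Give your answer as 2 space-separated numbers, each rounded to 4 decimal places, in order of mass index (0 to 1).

Step 0: x=[5.0000 7.0000] v=[-1.0000 0.0000]
Step 1: x=[4.3750 7.2500] v=[-2.5000 1.0000]
Step 2: x=[3.5625 7.6406] v=[-3.2500 1.5625]
Step 3: x=[2.8145 8.0215] v=[-2.9922 1.5235]
Step 4: x=[2.3655 8.2515] v=[-1.7960 0.9200]
Step 5: x=[2.3566 8.2458] v=[-0.0358 -0.0230]
Step 6: x=[2.7892 8.0039] v=[1.7305 -0.9676]

Answer: 2.7892 8.0039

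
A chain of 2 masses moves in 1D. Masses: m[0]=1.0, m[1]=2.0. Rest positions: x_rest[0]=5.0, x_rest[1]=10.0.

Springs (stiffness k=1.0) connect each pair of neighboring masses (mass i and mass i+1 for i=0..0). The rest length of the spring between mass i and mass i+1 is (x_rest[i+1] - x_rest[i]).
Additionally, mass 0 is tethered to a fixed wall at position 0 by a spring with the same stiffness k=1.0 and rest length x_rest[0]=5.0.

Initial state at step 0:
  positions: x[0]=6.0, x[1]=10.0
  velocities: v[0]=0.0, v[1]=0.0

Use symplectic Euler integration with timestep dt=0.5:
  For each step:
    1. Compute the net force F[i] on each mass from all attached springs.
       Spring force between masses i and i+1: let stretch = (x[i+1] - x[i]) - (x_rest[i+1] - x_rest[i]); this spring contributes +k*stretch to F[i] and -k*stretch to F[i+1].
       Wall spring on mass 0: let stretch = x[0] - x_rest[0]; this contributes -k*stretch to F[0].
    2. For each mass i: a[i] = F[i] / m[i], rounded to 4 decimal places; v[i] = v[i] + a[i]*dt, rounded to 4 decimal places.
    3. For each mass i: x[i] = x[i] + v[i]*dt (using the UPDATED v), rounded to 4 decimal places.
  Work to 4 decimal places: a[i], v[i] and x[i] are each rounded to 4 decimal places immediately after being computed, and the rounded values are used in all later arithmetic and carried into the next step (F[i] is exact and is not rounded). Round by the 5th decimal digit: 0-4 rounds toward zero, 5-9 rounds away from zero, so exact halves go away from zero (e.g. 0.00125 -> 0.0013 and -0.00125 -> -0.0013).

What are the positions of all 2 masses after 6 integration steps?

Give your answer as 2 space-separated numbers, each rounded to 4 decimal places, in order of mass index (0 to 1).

Step 0: x=[6.0000 10.0000] v=[0.0000 0.0000]
Step 1: x=[5.5000 10.1250] v=[-1.0000 0.2500]
Step 2: x=[4.7813 10.2969] v=[-1.4375 0.3438]
Step 3: x=[4.2461 10.4044] v=[-1.0704 0.2149]
Step 4: x=[4.1890 10.3671] v=[-0.1143 -0.0747]
Step 5: x=[4.6292 10.1825] v=[0.8803 -0.3693]
Step 6: x=[5.3004 9.9287] v=[1.3424 -0.5077]

Answer: 5.3004 9.9287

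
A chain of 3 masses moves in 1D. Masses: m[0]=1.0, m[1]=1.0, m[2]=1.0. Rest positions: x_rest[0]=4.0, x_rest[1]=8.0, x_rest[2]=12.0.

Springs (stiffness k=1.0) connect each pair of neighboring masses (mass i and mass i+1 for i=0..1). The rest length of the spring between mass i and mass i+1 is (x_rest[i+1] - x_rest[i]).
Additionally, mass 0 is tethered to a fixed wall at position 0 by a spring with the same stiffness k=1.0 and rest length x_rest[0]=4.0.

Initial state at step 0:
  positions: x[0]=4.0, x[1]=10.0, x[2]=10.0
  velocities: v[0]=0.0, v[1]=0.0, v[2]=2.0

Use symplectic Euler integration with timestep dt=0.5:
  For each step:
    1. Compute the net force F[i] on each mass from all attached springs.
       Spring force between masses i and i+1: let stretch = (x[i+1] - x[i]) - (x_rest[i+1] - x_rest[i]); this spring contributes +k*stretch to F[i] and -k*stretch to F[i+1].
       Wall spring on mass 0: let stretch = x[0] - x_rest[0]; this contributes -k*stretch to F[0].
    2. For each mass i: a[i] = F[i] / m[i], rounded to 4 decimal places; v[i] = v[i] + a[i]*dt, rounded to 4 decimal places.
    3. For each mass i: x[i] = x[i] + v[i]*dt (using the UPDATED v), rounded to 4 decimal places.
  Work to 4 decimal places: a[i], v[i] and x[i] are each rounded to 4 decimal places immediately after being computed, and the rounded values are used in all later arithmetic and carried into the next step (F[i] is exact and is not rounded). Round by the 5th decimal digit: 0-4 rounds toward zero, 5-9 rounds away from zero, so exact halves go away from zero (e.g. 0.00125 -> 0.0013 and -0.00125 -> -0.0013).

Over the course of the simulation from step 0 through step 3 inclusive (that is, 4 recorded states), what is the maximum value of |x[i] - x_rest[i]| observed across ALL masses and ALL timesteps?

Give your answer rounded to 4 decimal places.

Answer: 3.4375

Derivation:
Step 0: x=[4.0000 10.0000 10.0000] v=[0.0000 0.0000 2.0000]
Step 1: x=[4.5000 8.5000 12.0000] v=[1.0000 -3.0000 4.0000]
Step 2: x=[4.8750 6.8750 14.1250] v=[0.7500 -3.2500 4.2500]
Step 3: x=[4.5313 6.5625 15.4375] v=[-0.6875 -0.6250 2.6250]
Max displacement = 3.4375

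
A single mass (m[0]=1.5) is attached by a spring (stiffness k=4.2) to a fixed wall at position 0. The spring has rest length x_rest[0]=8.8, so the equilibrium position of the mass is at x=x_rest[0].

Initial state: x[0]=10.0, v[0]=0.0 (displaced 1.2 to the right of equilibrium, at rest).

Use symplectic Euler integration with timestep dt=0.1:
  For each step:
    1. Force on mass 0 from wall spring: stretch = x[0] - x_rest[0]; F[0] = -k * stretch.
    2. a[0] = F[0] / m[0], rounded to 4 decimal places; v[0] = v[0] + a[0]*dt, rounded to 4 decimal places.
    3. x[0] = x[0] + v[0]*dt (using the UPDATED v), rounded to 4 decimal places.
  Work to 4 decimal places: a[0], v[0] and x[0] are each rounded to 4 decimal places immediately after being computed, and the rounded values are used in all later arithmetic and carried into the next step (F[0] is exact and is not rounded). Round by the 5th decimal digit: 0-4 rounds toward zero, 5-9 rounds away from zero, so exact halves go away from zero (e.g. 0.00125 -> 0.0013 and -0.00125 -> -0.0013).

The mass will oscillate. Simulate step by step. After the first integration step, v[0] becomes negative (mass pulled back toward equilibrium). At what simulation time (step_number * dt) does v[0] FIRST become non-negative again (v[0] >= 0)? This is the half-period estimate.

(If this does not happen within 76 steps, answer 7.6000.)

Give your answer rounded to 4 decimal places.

Step 0: x=[10.0000] v=[0.0000]
Step 1: x=[9.9664] v=[-0.3360]
Step 2: x=[9.9001] v=[-0.6626]
Step 3: x=[9.8030] v=[-0.9706]
Step 4: x=[9.6779] v=[-1.2514]
Step 5: x=[9.5282] v=[-1.4972]
Step 6: x=[9.3581] v=[-1.7011]
Step 7: x=[9.1724] v=[-1.8574]
Step 8: x=[8.9762] v=[-1.9617]
Step 9: x=[8.7751] v=[-2.0110]
Step 10: x=[8.5747] v=[-2.0040]
Step 11: x=[8.3806] v=[-1.9409]
Step 12: x=[8.1983] v=[-1.8235]
Step 13: x=[8.0328] v=[-1.6550]
Step 14: x=[7.8888] v=[-1.4402]
Step 15: x=[7.7703] v=[-1.1851]
Step 16: x=[7.6806] v=[-0.8968]
Step 17: x=[7.6223] v=[-0.5834]
Step 18: x=[7.5969] v=[-0.2536]
Step 19: x=[7.6052] v=[0.0833]
First v>=0 after going negative at step 19, time=1.9000

Answer: 1.9000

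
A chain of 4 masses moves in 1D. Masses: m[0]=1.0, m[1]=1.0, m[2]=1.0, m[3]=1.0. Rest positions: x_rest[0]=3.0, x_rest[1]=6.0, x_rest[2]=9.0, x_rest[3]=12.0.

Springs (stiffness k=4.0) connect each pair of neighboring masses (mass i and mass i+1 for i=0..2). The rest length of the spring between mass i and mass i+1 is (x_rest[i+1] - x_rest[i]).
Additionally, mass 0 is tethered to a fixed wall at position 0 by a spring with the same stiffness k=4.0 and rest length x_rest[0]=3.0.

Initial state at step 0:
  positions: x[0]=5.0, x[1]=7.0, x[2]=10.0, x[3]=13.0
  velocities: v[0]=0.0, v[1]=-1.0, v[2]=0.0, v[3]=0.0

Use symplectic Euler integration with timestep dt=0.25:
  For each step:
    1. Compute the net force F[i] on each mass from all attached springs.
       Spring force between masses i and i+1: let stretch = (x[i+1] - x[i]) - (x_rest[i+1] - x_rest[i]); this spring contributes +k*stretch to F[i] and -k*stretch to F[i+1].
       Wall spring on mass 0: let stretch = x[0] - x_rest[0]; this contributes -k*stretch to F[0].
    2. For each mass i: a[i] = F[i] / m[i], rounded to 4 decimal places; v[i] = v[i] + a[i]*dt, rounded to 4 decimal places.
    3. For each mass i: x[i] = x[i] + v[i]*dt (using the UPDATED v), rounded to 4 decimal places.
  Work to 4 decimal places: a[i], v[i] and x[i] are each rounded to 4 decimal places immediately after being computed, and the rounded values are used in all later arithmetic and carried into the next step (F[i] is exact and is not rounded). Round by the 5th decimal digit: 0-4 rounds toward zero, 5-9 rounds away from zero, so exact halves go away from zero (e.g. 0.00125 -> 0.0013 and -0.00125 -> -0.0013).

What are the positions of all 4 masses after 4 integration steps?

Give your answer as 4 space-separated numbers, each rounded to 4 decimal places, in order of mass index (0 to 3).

Step 0: x=[5.0000 7.0000 10.0000 13.0000] v=[0.0000 -1.0000 0.0000 0.0000]
Step 1: x=[4.2500 7.0000 10.0000 13.0000] v=[-3.0000 0.0000 0.0000 0.0000]
Step 2: x=[3.1250 7.0625 10.0000 13.0000] v=[-4.5000 0.2500 0.0000 0.0000]
Step 3: x=[2.2031 6.8750 10.0156 13.0000] v=[-3.6875 -0.7500 0.0625 0.0000]
Step 4: x=[1.8984 6.3047 9.9922 13.0039] v=[-1.2187 -2.2813 -0.0937 0.0156]

Answer: 1.8984 6.3047 9.9922 13.0039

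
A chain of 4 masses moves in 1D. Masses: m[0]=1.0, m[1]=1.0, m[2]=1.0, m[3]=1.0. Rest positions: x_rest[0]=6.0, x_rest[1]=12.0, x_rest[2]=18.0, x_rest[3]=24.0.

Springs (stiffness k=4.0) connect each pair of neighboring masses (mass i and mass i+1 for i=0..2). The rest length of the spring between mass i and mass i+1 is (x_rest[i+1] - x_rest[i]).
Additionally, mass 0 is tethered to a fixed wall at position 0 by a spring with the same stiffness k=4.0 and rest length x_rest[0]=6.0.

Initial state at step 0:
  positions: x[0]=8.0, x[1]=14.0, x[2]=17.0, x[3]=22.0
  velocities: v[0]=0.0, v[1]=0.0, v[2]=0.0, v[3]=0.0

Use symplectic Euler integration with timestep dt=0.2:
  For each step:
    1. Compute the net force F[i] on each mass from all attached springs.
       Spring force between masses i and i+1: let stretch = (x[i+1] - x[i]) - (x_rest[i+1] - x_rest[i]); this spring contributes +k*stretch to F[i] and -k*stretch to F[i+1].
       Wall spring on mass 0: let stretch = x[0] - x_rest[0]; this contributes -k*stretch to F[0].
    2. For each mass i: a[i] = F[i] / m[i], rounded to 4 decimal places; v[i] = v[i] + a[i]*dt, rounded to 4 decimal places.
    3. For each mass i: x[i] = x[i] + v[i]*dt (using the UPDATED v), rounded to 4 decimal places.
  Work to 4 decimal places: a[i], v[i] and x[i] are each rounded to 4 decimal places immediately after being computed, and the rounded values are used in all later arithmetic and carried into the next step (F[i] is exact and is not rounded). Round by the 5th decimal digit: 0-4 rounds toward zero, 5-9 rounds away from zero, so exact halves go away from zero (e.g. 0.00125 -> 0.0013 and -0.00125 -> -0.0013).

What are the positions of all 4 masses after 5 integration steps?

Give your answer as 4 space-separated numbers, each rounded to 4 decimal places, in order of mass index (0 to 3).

Answer: 4.4185 10.5414 18.2591 24.6373

Derivation:
Step 0: x=[8.0000 14.0000 17.0000 22.0000] v=[0.0000 0.0000 0.0000 0.0000]
Step 1: x=[7.6800 13.5200 17.3200 22.1600] v=[-1.6000 -2.4000 1.6000 0.8000]
Step 2: x=[7.0656 12.7136 17.8064 22.5056] v=[-3.0720 -4.0320 2.4320 1.7280]
Step 3: x=[6.2244 11.8184 18.2298 23.0593] v=[-4.2061 -4.4762 2.1171 2.7686]
Step 4: x=[5.2823 11.0539 18.4001 23.8003] v=[-4.7104 -3.8223 0.8516 3.7050]
Step 5: x=[4.4185 10.5414 18.2591 24.6373] v=[-4.3190 -2.5626 -0.7052 4.1848]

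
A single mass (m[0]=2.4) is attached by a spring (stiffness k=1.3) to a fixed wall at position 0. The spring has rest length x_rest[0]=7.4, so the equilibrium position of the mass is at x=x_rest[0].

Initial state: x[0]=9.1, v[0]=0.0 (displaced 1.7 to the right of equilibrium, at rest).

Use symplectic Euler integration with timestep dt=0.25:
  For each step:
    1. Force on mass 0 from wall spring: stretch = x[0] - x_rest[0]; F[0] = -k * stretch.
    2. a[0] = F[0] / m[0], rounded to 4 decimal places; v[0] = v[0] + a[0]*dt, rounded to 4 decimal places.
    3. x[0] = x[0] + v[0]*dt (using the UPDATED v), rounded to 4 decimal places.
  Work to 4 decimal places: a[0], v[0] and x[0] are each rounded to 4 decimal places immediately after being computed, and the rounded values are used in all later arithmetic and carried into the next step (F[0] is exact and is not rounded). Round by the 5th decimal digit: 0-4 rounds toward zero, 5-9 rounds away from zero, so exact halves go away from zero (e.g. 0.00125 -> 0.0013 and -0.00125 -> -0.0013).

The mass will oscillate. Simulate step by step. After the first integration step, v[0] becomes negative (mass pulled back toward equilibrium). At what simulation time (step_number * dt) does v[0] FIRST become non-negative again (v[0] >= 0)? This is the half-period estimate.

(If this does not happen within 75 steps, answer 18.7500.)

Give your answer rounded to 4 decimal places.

Step 0: x=[9.1000] v=[0.0000]
Step 1: x=[9.0425] v=[-0.2302]
Step 2: x=[8.9294] v=[-0.4526]
Step 3: x=[8.7645] v=[-0.6597]
Step 4: x=[8.5534] v=[-0.8445]
Step 5: x=[8.3032] v=[-1.0007]
Step 6: x=[8.0225] v=[-1.1230]
Step 7: x=[7.7207] v=[-1.2073]
Step 8: x=[7.4080] v=[-1.2507]
Step 9: x=[7.0951] v=[-1.2518]
Step 10: x=[6.7925] v=[-1.2105]
Step 11: x=[6.5105] v=[-1.1282]
Step 12: x=[6.2586] v=[-1.0078]
Step 13: x=[6.0453] v=[-0.8532]
Step 14: x=[5.8779] v=[-0.6698]
Step 15: x=[5.7620] v=[-0.4637]
Step 16: x=[5.7015] v=[-0.2419]
Step 17: x=[5.6985] v=[-0.0119]
Step 18: x=[5.7531] v=[0.2185]
First v>=0 after going negative at step 18, time=4.5000

Answer: 4.5000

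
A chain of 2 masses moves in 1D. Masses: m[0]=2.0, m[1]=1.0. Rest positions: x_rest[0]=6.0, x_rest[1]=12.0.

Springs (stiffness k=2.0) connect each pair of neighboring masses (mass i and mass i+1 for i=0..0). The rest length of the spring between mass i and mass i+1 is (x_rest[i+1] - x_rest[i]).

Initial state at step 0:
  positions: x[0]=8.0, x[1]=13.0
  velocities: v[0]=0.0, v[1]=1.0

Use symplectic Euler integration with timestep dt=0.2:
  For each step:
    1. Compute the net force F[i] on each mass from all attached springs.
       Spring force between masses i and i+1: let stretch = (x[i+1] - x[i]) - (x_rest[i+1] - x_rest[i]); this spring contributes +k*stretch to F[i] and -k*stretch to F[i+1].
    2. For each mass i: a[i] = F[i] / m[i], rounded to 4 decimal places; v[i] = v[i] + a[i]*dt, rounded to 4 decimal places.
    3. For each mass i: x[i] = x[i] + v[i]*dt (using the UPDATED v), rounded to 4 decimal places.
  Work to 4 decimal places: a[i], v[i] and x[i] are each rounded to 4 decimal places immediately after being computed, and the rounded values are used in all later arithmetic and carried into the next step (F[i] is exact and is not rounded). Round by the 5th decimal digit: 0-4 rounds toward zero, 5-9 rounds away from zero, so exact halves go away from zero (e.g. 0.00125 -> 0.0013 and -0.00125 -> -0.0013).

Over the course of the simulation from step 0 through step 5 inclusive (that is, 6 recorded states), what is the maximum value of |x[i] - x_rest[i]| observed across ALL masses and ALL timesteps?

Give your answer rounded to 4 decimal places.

Step 0: x=[8.0000 13.0000] v=[0.0000 1.0000]
Step 1: x=[7.9600 13.2800] v=[-0.2000 1.4000]
Step 2: x=[7.8928 13.6144] v=[-0.3360 1.6720]
Step 3: x=[7.8145 13.9711] v=[-0.3917 1.7834]
Step 4: x=[7.7424 14.3153] v=[-0.3604 1.7208]
Step 5: x=[7.6932 14.6136] v=[-0.2458 1.4916]
Max displacement = 2.6136

Answer: 2.6136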